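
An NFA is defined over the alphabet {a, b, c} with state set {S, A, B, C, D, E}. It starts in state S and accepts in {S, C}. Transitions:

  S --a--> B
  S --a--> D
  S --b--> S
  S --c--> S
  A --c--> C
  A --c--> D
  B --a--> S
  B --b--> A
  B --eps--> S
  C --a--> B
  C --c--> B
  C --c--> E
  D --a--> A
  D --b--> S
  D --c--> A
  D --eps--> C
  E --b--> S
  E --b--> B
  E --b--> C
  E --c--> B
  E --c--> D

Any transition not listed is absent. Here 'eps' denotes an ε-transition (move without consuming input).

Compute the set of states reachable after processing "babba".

Start in {S}.
Read 'b': {S} → {S}.
Read 'a': {S} → {S, B, C, D}.
Read 'b': {S, B, C, D} → {S, A}.
Read 'b': {S, A} → {S}.
Read 'a': {S} → {S, B, C, D}.

{S, B, C, D}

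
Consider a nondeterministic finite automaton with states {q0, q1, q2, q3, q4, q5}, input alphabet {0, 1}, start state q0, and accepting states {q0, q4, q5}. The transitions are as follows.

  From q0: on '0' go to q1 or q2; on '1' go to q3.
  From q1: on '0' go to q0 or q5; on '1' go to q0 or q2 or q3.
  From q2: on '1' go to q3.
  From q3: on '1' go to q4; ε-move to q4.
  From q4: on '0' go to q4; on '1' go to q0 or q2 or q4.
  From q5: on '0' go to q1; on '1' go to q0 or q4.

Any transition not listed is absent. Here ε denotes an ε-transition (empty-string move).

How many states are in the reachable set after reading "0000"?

Start in {q0}.
Read '0': {q0} → {q1, q2}.
Read '0': {q1, q2} → {q0, q5}.
Read '0': {q0, q5} → {q1, q2}.
Read '0': {q1, q2} → {q0, q5}.
That set has 2 states.

2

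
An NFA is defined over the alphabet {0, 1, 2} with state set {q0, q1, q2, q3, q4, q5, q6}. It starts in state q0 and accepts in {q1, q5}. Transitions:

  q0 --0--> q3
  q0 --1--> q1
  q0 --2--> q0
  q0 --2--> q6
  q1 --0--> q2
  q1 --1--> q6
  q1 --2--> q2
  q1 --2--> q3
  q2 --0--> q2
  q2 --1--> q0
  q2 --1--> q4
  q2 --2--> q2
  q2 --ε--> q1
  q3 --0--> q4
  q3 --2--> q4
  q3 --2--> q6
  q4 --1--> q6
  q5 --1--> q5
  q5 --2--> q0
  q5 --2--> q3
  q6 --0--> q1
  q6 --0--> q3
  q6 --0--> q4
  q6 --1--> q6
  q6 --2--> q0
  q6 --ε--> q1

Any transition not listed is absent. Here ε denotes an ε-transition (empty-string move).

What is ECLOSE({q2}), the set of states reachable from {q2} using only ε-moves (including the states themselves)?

{q1, q2}

Begin with {q2}.
ε-move q2 → q1; add q1.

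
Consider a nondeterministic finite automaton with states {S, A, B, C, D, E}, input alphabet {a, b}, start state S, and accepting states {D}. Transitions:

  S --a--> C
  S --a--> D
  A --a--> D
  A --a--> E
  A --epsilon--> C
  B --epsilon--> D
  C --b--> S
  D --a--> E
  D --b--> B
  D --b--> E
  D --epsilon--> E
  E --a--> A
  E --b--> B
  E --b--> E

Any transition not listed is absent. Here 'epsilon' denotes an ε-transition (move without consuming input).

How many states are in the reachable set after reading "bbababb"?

0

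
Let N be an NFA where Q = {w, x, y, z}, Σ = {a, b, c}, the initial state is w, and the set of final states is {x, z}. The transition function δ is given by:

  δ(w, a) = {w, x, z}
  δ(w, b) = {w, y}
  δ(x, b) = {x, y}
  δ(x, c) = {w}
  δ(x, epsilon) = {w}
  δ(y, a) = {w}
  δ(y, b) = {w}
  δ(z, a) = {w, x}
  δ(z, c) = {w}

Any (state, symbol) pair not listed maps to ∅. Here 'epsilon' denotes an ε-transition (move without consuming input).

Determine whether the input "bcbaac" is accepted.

Start in {w}.
Read 'b': {w} → {w, y}.
Read 'c': {w, y} → ∅.
The set is empty and remains empty for the remaining 4 symbols.
The final set ∅ contains no accepting state.

No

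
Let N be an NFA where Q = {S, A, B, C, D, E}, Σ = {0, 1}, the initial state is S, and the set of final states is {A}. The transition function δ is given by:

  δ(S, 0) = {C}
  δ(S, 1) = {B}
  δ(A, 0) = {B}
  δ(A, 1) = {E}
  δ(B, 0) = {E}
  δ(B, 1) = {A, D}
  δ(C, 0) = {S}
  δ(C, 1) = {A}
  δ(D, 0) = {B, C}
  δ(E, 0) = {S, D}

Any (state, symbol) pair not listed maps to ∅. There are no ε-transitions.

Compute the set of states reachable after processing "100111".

Start in {S}.
Read '1': {S} → {B}.
Read '0': {B} → {E}.
Read '0': {E} → {S, D}.
Read '1': {S, D} → {B}.
Read '1': {B} → {A, D}.
Read '1': {A, D} → {E}.

{E}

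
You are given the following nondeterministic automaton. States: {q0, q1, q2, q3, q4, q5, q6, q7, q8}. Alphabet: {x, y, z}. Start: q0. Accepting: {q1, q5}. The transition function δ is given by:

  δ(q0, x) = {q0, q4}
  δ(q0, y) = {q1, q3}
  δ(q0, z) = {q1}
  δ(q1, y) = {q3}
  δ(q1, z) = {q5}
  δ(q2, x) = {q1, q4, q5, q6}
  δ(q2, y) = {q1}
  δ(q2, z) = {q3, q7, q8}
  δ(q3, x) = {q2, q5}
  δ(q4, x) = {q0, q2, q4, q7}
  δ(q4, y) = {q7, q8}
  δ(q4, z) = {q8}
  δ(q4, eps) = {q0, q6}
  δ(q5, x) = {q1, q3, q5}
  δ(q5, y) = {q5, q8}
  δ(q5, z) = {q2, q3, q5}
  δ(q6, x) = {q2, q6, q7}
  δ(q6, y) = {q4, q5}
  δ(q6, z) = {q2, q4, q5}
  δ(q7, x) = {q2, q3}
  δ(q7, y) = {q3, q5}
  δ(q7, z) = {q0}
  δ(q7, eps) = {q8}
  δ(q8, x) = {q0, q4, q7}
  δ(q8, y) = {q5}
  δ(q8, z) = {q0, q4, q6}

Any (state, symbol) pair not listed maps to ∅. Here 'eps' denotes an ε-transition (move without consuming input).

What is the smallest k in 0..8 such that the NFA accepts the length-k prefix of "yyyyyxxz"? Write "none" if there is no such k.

1

Start in {q0}.
Read 'y': q0→{q1, q3}; now {q1, q3}.
None of the earlier sets intersect F, but {q1, q3} does.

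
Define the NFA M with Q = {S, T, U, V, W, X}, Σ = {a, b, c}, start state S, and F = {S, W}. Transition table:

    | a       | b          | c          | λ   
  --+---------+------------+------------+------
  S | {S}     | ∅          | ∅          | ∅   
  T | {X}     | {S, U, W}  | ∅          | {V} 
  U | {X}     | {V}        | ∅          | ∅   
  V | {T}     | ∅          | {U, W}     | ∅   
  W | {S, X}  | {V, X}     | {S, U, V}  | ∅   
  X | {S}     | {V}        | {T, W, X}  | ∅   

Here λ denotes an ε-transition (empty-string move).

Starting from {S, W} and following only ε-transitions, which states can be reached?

{S, W}

Begin with {S, W}.
No ε-moves leave this set, so the closure equals the set itself.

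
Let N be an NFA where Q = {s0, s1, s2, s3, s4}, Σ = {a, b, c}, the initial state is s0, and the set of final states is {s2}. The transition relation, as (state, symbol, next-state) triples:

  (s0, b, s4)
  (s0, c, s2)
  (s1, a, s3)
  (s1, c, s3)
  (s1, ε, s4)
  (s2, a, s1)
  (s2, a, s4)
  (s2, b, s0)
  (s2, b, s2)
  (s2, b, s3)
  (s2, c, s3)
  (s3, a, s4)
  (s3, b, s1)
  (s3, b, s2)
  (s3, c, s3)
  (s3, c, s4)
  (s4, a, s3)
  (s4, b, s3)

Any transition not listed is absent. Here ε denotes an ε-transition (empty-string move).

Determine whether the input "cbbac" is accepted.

Start in {s0}.
Read 'c': {s0} → {s2}.
Read 'b': {s2} → {s0, s2, s3}.
Read 'b': {s0, s2, s3} → {s0, s1, s2, s3, s4}.
Read 'a': {s0, s1, s2, s3, s4} → {s1, s3, s4}.
Read 'c': {s1, s3, s4} → {s3, s4}.
The final set {s3, s4} contains no accepting state.

No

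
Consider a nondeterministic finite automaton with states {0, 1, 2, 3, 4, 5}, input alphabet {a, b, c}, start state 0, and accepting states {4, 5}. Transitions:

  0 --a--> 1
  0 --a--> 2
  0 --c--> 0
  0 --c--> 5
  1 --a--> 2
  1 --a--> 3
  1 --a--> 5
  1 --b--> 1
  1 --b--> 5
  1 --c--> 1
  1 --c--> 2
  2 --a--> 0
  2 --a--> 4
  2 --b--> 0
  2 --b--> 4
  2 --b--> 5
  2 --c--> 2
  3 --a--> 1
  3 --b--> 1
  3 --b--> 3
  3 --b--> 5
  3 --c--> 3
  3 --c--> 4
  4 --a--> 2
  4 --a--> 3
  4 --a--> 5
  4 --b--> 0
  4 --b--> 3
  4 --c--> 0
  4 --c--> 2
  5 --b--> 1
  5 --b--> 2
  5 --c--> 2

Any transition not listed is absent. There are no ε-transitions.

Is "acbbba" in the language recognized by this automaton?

Yes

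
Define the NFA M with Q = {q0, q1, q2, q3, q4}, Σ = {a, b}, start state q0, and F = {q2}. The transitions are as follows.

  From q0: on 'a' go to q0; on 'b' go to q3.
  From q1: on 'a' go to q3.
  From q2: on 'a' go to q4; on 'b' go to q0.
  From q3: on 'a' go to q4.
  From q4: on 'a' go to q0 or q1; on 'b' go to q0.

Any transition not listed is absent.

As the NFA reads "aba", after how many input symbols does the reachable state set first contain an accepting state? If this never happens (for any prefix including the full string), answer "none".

none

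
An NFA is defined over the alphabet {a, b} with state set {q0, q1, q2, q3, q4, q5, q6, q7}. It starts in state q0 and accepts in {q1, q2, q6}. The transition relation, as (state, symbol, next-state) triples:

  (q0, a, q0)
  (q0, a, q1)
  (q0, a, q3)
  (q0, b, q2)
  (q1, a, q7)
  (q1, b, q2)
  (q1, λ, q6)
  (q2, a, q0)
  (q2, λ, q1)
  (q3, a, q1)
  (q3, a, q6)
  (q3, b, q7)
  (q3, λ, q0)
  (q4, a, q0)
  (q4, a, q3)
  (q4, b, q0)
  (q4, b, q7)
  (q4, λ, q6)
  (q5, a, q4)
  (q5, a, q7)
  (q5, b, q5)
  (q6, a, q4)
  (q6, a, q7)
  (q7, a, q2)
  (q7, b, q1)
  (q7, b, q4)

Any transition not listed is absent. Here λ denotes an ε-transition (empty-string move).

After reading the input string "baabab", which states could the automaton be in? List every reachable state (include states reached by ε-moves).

{q0, q1, q2, q4, q6, q7}

Start in {q0}.
Read 'b': q0→{q2}; union {q2}; ε-closure = {q1, q2, q6}.
Read 'a': q1→{q7}, q2→{q0}, q6→{q4, q7}; union {q0, q4, q7}; ε-closure = {q0, q4, q6, q7}.
Read 'a': q0→{q0, q1, q3}, q4→{q0, q3}, q6→{q4, q7}, q7→{q2}; union {q0, q1, q2, q3, q4, q7}; ε-closure = {q0, q1, q2, q3, q4, q6, q7}.
Read 'b': q0→{q2}, q1→{q2}, q2→∅, q3→{q7}, q4→{q0, q7}, q6→∅, q7→{q1, q4}; union {q0, q1, q2, q4, q7}; ε-closure = {q0, q1, q2, q4, q6, q7}.
Read 'a': q0→{q0, q1, q3}, q1→{q7}, q2→{q0}, q4→{q0, q3}, q6→{q4, q7}, q7→{q2}; union {q0, q1, q2, q3, q4, q7}; ε-closure = {q0, q1, q2, q3, q4, q6, q7}.
Read 'b': q0→{q2}, q1→{q2}, q2→∅, q3→{q7}, q4→{q0, q7}, q6→∅, q7→{q1, q4}; union {q0, q1, q2, q4, q7}; ε-closure = {q0, q1, q2, q4, q6, q7}.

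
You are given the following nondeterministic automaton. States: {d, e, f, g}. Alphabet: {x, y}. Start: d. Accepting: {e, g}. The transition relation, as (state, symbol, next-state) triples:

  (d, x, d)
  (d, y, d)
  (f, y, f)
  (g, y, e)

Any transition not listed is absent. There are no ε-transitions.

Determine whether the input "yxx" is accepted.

No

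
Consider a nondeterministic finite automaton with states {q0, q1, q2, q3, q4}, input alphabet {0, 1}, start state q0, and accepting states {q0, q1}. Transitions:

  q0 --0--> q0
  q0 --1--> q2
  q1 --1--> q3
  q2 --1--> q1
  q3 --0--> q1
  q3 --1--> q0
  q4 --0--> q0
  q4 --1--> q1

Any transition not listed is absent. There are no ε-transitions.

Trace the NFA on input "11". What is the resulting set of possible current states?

{q1}

Start in {q0}.
Read '1': {q0} → {q2}.
Read '1': {q2} → {q1}.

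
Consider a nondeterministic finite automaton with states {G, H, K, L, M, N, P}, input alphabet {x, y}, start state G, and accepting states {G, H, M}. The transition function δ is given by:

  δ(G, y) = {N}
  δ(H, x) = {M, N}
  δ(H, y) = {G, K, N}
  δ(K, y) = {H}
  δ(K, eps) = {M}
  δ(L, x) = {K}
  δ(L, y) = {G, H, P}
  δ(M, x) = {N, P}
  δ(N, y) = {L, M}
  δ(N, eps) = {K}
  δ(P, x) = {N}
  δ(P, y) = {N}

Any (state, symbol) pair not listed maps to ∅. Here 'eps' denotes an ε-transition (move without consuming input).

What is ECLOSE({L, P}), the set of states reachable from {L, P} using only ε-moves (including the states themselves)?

{L, P}

Begin with {L, P}.
No ε-moves leave this set, so the closure equals the set itself.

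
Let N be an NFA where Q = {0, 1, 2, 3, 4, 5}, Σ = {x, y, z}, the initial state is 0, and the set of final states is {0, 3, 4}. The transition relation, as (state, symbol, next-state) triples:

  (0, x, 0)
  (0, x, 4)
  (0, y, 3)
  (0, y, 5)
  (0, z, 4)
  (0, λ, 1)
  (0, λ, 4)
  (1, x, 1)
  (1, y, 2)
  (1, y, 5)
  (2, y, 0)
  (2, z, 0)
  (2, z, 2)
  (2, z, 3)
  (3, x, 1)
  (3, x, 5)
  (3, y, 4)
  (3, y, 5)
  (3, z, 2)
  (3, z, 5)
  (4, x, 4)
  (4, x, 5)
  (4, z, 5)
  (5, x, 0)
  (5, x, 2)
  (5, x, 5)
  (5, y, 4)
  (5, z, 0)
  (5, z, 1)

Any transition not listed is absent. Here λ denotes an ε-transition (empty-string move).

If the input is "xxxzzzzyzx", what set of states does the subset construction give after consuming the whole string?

Start: ε-closure({0}) = {0, 1, 4}.
Read 'x': 0→{0, 4}, 1→{1}, 4→{4, 5}; now {0, 1, 4, 5}.
Read 'x': 0→{0, 4}, 1→{1}, 4→{4, 5}, 5→{0, 2, 5}; now {0, 1, 2, 4, 5}.
Read 'x': 0→{0, 4}, 1→{1}, 2→∅, 4→{4, 5}, 5→{0, 2, 5}; now {0, 1, 2, 4, 5}.
Read 'z': 0→{4}, 1→∅, 2→{0, 2, 3}, 4→{5}, 5→{0, 1}; now {0, 1, 2, 3, 4, 5}.
Read 'z': 0→{4}, 1→∅, 2→{0, 2, 3}, 3→{2, 5}, 4→{5}, 5→{0, 1}; now {0, 1, 2, 3, 4, 5}.
Read 'z': 0→{4}, 1→∅, 2→{0, 2, 3}, 3→{2, 5}, 4→{5}, 5→{0, 1}; now {0, 1, 2, 3, 4, 5}.
Read 'z': 0→{4}, 1→∅, 2→{0, 2, 3}, 3→{2, 5}, 4→{5}, 5→{0, 1}; now {0, 1, 2, 3, 4, 5}.
Read 'y': 0→{3, 5}, 1→{2, 5}, 2→{0}, 3→{4, 5}, 4→∅, 5→{4}; union {0, 2, 3, 4, 5}; ε-closure = {0, 1, 2, 3, 4, 5}.
Read 'z': 0→{4}, 1→∅, 2→{0, 2, 3}, 3→{2, 5}, 4→{5}, 5→{0, 1}; now {0, 1, 2, 3, 4, 5}.
Read 'x': 0→{0, 4}, 1→{1}, 2→∅, 3→{1, 5}, 4→{4, 5}, 5→{0, 2, 5}; now {0, 1, 2, 4, 5}.

{0, 1, 2, 4, 5}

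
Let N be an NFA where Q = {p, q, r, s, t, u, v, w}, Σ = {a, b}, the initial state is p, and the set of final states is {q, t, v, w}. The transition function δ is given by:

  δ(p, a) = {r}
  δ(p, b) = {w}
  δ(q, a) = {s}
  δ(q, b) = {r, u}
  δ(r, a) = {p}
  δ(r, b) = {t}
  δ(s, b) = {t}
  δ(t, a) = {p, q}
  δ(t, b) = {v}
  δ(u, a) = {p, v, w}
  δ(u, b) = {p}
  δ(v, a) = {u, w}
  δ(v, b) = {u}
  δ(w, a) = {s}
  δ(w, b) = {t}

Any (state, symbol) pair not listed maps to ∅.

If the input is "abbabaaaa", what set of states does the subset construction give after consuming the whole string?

{p, r}

Start in {p}.
Read 'a': p→{r}; now {r}.
Read 'b': r→{t}; now {t}.
Read 'b': t→{v}; now {v}.
Read 'a': v→{u, w}; now {u, w}.
Read 'b': u→{p}, w→{t}; now {p, t}.
Read 'a': p→{r}, t→{p, q}; now {p, q, r}.
Read 'a': p→{r}, q→{s}, r→{p}; now {p, r, s}.
Read 'a': p→{r}, r→{p}, s→∅; now {p, r}.
Read 'a': p→{r}, r→{p}; now {p, r}.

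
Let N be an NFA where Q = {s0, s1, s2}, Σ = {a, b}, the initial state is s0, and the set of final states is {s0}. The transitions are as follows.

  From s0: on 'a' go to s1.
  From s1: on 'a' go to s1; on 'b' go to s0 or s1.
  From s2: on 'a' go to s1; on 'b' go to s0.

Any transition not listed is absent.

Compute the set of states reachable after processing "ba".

∅

Start in {s0}.
Read 'b': {s0} → ∅.
The set is empty and remains empty for the remaining 1 symbol.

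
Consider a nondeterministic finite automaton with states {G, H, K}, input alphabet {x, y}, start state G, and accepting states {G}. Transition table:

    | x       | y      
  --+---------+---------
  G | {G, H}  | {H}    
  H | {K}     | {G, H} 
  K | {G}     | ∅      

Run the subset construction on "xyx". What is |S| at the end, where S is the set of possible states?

3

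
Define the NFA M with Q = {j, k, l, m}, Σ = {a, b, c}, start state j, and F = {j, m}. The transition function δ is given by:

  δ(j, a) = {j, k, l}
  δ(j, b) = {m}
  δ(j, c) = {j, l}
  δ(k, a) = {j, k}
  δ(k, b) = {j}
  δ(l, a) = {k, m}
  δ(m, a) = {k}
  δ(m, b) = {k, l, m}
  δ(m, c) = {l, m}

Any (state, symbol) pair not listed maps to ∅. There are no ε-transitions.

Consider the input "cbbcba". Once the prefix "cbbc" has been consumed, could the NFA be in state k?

No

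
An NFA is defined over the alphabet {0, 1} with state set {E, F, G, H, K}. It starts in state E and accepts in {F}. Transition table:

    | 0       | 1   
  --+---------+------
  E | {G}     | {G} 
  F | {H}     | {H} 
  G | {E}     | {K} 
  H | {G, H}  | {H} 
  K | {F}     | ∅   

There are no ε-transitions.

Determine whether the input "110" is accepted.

Yes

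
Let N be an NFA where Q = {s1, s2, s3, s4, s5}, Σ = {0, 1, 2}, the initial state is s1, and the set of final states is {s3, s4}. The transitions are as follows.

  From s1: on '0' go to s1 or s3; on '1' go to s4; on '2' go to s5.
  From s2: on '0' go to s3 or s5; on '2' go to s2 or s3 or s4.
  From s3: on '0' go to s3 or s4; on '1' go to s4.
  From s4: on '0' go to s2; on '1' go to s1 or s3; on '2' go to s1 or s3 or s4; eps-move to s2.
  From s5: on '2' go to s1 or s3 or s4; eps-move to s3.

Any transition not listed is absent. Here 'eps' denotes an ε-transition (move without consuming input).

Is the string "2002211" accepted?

Start in {s1}.
Read '2': s1→{s5}; union {s5}; ε-closure = {s3, s5}.
Read '0': s3→{s3, s4}, s5→∅; union {s3, s4}; ε-closure = {s2, s3, s4}.
Read '0': s2→{s3, s5}, s3→{s3, s4}, s4→{s2}; now {s2, s3, s4, s5}.
Read '2': s2→{s2, s3, s4}, s3→∅, s4→{s1, s3, s4}, s5→{s1, s3, s4}; now {s1, s2, s3, s4}.
Read '2': s1→{s5}, s2→{s2, s3, s4}, s3→∅, s4→{s1, s3, s4}; now {s1, s2, s3, s4, s5}.
Read '1': s1→{s4}, s2→∅, s3→{s4}, s4→{s1, s3}, s5→∅; union {s1, s3, s4}; ε-closure = {s1, s2, s3, s4}.
Read '1': s1→{s4}, s2→∅, s3→{s4}, s4→{s1, s3}; union {s1, s3, s4}; ε-closure = {s1, s2, s3, s4}.
The final set {s1, s2, s3, s4} contains the accepting states s3, s4.

Yes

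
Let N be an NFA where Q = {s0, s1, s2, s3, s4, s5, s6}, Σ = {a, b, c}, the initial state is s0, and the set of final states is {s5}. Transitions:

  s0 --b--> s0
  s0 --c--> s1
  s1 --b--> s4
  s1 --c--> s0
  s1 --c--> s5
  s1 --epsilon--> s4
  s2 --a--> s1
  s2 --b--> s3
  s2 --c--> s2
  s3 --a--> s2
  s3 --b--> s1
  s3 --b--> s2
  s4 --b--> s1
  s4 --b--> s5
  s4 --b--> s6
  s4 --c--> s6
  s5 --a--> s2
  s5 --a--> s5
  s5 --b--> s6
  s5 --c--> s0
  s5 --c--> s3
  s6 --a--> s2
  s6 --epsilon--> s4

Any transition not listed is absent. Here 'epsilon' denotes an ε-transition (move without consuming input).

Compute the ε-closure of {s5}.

Begin with {s5}.
No ε-moves leave this set, so the closure equals the set itself.

{s5}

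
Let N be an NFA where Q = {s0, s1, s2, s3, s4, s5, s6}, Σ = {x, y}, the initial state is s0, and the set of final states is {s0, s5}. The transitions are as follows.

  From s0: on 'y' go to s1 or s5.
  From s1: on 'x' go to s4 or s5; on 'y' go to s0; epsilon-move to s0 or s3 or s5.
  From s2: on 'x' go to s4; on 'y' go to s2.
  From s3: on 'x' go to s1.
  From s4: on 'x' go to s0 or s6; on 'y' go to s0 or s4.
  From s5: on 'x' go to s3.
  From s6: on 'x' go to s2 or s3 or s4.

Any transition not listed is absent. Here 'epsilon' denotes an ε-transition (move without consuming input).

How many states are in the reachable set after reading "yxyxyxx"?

Start in {s0}.
Read 'y': s0→{s1, s5}; union {s1, s5}; ε-closure = {s0, s1, s3, s5}.
Read 'x': s0→∅, s1→{s4, s5}, s3→{s1}, s5→{s3}; union {s1, s3, s4, s5}; ε-closure = {s0, s1, s3, s4, s5}.
Read 'y': s0→{s1, s5}, s1→{s0}, s3→∅, s4→{s0, s4}, s5→∅; union {s0, s1, s4, s5}; ε-closure = {s0, s1, s3, s4, s5}.
Read 'x': s0→∅, s1→{s4, s5}, s3→{s1}, s4→{s0, s6}, s5→{s3}; now {s0, s1, s3, s4, s5, s6}.
Read 'y': s0→{s1, s5}, s1→{s0}, s3→∅, s4→{s0, s4}, s5→∅, s6→∅; union {s0, s1, s4, s5}; ε-closure = {s0, s1, s3, s4, s5}.
Read 'x': s0→∅, s1→{s4, s5}, s3→{s1}, s4→{s0, s6}, s5→{s3}; now {s0, s1, s3, s4, s5, s6}.
Read 'x': s0→∅, s1→{s4, s5}, s3→{s1}, s4→{s0, s6}, s5→{s3}, s6→{s2, s3, s4}; now {s0, s1, s2, s3, s4, s5, s6}.
That set has 7 states.

7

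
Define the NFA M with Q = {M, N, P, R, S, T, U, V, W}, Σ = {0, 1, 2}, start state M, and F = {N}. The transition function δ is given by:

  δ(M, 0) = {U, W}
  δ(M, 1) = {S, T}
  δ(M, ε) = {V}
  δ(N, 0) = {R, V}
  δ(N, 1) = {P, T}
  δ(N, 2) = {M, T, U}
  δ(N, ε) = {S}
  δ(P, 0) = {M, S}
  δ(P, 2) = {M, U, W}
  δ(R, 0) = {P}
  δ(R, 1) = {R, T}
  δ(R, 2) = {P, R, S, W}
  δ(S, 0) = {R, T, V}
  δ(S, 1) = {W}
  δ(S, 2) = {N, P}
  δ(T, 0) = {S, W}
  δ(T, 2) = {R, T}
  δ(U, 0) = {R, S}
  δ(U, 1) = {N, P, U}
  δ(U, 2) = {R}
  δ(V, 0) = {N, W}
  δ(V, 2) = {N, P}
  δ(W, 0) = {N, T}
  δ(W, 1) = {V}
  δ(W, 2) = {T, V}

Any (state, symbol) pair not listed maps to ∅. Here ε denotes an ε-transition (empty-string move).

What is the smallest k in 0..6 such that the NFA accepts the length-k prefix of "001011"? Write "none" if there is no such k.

Start: ε-closure({M}) = {M, V}.
Read '0': M→{U, W}, V→{N, W}; union {N, U, W}; ε-closure = {N, S, U, W}.
None of the earlier sets intersect F, but {N, S, U, W} does.

1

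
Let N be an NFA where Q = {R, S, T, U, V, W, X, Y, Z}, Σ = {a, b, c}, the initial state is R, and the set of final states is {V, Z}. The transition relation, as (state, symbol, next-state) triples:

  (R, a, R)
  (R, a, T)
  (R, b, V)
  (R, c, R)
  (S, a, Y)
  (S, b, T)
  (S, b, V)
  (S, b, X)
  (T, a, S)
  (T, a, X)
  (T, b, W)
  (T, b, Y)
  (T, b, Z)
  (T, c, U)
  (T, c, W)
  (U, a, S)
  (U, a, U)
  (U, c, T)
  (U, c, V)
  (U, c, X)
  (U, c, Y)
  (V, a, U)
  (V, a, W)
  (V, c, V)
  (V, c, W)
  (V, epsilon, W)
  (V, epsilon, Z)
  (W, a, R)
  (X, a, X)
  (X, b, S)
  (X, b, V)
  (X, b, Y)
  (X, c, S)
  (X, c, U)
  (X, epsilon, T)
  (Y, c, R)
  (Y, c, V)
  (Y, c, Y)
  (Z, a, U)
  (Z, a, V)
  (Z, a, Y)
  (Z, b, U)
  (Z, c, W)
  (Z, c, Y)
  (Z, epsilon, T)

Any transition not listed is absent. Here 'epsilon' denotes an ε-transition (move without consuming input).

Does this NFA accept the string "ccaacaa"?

No

Start in {R}.
Read 'c': {R} → {R}.
Read 'c': {R} → {R}.
Read 'a': {R} → {R, T}.
Read 'a': {R, T} → {R, S, T, X}.
Read 'c': {R, S, T, X} → {R, S, U, W}.
Read 'a': {R, S, U, W} → {R, S, T, U, Y}.
Read 'a': {R, S, T, U, Y} → {R, S, T, U, X, Y}.
The final set {R, S, T, U, X, Y} contains no accepting state.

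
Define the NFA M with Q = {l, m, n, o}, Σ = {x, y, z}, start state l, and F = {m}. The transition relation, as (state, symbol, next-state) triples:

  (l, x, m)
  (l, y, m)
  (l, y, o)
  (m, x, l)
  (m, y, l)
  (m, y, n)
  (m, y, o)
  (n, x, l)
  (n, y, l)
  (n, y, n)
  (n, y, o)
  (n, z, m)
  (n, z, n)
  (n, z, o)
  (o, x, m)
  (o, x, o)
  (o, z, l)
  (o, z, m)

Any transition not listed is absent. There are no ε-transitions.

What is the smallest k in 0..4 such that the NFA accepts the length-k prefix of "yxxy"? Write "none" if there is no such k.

1

Start in {l}.
Read 'y': l→{m, o}; now {m, o}.
None of the earlier sets intersect F, but {m, o} does.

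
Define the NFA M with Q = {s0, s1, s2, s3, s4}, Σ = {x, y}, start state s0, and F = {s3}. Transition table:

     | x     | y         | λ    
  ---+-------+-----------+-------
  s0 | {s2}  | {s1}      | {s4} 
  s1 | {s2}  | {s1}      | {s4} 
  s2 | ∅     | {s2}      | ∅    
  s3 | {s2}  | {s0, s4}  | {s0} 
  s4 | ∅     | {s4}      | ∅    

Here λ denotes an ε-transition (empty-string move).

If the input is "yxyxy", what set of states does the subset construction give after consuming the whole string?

Start: ε-closure({s0}) = {s0, s4}.
Read 'y': {s0, s4} → {s1, s4}.
Read 'x': {s1, s4} → {s2}.
Read 'y': {s2} → {s2}.
Read 'x': {s2} → ∅.
The set is empty and remains empty for the remaining 1 symbol.

∅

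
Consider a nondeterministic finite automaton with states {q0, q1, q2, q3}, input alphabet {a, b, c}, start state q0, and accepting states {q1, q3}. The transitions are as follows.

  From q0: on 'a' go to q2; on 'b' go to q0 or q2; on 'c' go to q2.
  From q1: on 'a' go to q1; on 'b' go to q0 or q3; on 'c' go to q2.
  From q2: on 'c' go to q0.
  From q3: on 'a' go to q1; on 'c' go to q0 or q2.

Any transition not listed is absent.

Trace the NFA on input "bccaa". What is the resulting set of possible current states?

∅

Start in {q0}.
Read 'b': q0→{q0, q2}; now {q0, q2}.
Read 'c': q0→{q2}, q2→{q0}; now {q0, q2}.
Read 'c': q0→{q2}, q2→{q0}; now {q0, q2}.
Read 'a': q0→{q2}, q2→∅; now {q2}.
Read 'a': q2→∅; now ∅.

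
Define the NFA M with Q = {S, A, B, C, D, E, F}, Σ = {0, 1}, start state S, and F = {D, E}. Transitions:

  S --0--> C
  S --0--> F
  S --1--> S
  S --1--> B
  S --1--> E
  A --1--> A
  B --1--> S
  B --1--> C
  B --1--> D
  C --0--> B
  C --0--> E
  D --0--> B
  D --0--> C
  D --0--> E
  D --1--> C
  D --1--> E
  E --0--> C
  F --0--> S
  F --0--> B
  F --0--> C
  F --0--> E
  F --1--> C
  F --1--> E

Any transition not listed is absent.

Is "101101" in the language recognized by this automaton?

No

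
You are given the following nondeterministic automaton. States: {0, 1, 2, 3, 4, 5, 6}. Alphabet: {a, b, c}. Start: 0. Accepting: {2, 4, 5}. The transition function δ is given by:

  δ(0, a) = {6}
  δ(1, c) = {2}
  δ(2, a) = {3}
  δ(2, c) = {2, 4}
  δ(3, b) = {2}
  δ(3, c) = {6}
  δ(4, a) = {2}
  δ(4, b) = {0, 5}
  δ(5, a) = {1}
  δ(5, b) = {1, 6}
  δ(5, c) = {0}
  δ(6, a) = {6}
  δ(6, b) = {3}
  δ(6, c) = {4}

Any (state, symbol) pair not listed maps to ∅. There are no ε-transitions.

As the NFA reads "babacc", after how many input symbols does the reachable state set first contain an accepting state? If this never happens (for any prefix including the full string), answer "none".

Start in {0}.
Read 'b': 0→∅; now ∅.
The set is empty and remains empty for the remaining 5 symbols.
No reachable set along the way intersects F.

none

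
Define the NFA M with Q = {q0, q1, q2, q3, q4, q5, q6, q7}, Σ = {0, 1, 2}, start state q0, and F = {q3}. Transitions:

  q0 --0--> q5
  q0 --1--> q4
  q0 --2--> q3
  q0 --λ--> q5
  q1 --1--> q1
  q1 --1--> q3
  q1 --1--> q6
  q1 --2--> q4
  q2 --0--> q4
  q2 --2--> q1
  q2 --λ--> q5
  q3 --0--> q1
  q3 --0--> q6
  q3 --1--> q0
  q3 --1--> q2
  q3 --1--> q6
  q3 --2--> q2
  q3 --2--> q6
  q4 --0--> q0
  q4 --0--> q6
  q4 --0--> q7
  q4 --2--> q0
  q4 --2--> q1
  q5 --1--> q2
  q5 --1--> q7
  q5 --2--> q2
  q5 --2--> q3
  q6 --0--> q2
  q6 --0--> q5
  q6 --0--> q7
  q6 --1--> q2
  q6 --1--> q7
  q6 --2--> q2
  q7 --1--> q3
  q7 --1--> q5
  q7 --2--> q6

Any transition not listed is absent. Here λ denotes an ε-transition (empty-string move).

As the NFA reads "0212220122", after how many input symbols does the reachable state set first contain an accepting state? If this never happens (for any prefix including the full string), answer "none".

2

Start: ε-closure({q0}) = {q0, q5}.
Read '0': {q0, q5} → {q5}.
Read '2': {q5} → {q2, q3, q5}.
None of the earlier sets intersect F, but {q2, q3, q5} does.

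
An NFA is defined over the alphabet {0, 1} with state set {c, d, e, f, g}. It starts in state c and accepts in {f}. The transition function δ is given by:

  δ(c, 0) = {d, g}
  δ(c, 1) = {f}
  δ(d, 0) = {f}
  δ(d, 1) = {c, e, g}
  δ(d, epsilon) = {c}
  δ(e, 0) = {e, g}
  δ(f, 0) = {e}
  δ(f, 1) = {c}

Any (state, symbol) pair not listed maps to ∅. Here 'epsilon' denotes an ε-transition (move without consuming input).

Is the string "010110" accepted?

No

Start in {c}.
Read '0': c→{d, g}; union {d, g}; ε-closure = {c, d, g}.
Read '1': c→{f}, d→{c, e, g}, g→∅; now {c, e, f, g}.
Read '0': c→{d, g}, e→{e, g}, f→{e}, g→∅; union {d, e, g}; ε-closure = {c, d, e, g}.
Read '1': c→{f}, d→{c, e, g}, e→∅, g→∅; now {c, e, f, g}.
Read '1': c→{f}, e→∅, f→{c}, g→∅; now {c, f}.
Read '0': c→{d, g}, f→{e}; union {d, e, g}; ε-closure = {c, d, e, g}.
The final set {c, d, e, g} contains no accepting state.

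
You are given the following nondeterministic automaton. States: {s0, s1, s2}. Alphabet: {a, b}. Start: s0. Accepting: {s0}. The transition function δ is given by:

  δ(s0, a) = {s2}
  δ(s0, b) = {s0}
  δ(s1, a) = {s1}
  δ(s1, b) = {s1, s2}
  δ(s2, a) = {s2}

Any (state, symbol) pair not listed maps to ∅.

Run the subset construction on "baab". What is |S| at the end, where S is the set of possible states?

Start in {s0}.
Read 'b': s0→{s0}; now {s0}.
Read 'a': s0→{s2}; now {s2}.
Read 'a': s2→{s2}; now {s2}.
Read 'b': s2→∅; now ∅.
That set has 0 states.

0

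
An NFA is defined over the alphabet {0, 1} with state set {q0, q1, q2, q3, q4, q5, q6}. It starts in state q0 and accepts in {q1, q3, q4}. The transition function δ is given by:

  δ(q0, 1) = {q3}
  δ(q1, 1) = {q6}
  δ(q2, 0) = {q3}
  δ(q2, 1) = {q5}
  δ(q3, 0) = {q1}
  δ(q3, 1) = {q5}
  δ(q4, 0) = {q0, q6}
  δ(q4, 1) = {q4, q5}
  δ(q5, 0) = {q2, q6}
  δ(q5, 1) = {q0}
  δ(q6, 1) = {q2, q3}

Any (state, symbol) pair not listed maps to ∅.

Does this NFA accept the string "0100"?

No

Start in {q0}.
Read '0': q0→∅; now ∅.
The set is empty and remains empty for the remaining 3 symbols.
The final set ∅ contains no accepting state.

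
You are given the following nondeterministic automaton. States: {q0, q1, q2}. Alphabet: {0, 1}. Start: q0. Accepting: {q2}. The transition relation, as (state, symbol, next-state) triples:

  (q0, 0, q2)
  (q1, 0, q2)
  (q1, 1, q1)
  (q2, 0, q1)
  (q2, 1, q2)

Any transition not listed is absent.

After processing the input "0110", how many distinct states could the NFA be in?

1

Start in {q0}.
Read '0': {q0} → {q2}.
Read '1': {q2} → {q2}.
Read '1': {q2} → {q2}.
Read '0': {q2} → {q1}.
That set has 1 state.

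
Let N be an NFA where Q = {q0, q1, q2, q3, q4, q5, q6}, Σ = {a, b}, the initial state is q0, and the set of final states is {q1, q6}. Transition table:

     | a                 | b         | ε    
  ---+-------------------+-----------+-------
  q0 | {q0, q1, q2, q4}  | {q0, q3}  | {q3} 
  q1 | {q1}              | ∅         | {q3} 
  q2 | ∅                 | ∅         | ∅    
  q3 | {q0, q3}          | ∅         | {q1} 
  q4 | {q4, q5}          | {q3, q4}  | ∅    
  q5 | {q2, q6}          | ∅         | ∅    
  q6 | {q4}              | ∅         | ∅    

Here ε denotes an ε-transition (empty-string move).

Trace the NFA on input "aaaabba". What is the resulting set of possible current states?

Start: ε-closure({q0}) = {q0, q1, q3}.
Read 'a': {q0, q1, q3} → {q0, q1, q2, q3, q4}.
Read 'a': {q0, q1, q2, q3, q4} → {q0, q1, q2, q3, q4, q5}.
Read 'a': {q0, q1, q2, q3, q4, q5} → {q0, q1, q2, q3, q4, q5, q6}.
Read 'a': {q0, q1, q2, q3, q4, q5, q6} → {q0, q1, q2, q3, q4, q5, q6}.
Read 'b': {q0, q1, q2, q3, q4, q5, q6} → {q0, q1, q3, q4}.
Read 'b': {q0, q1, q3, q4} → {q0, q1, q3, q4}.
Read 'a': {q0, q1, q3, q4} → {q0, q1, q2, q3, q4, q5}.

{q0, q1, q2, q3, q4, q5}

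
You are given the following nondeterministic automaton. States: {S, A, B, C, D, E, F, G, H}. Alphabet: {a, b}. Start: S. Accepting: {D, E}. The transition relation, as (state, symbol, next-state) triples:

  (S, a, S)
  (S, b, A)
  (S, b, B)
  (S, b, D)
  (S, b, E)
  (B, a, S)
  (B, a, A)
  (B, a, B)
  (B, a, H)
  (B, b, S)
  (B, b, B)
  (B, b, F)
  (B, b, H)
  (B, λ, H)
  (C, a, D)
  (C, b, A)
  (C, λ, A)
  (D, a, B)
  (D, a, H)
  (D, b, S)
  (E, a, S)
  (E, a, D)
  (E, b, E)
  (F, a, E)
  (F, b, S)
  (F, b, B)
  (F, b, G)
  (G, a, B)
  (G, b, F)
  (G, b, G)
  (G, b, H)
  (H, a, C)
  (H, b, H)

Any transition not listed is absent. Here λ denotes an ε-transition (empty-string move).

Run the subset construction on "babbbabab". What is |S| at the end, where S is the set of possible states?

7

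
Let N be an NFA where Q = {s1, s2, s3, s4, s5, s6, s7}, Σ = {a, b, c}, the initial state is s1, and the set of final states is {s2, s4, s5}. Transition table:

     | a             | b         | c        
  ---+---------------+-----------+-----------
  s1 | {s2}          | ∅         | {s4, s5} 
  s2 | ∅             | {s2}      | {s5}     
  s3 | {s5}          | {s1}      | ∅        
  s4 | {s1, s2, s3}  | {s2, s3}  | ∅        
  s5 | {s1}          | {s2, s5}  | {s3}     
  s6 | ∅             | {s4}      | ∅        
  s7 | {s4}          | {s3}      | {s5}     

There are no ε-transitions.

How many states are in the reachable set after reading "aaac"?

0

Start in {s1}.
Read 'a': {s1} → {s2}.
Read 'a': {s2} → ∅.
The set is empty and remains empty for the remaining 2 symbols.
That set has 0 states.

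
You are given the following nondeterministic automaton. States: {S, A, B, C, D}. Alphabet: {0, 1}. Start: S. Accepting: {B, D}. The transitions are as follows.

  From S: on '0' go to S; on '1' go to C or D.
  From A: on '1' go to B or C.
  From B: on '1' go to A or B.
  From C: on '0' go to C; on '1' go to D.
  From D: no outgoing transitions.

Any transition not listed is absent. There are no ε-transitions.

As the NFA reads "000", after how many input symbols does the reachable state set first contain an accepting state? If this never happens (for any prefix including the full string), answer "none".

Start in {S}.
Read '0': S→{S}; now {S}.
Read '0': S→{S}; now {S}.
Read '0': S→{S}; now {S}.
No reachable set along the way intersects F.

none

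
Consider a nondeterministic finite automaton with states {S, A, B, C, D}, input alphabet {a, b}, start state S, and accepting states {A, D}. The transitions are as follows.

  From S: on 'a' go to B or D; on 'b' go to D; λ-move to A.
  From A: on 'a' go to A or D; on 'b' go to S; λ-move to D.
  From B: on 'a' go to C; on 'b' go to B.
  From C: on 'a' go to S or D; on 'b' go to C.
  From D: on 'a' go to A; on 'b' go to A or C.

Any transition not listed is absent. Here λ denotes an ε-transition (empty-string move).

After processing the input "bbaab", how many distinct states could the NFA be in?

Start: ε-closure({S}) = {S, A, D}.
Read 'b': {S, A, D} → {S, A, C, D}.
Read 'b': {S, A, C, D} → {S, A, C, D}.
Read 'a': {S, A, C, D} → {S, A, B, D}.
Read 'a': {S, A, B, D} → {A, B, C, D}.
Read 'b': {A, B, C, D} → {S, A, B, C, D}.
That set has 5 states.

5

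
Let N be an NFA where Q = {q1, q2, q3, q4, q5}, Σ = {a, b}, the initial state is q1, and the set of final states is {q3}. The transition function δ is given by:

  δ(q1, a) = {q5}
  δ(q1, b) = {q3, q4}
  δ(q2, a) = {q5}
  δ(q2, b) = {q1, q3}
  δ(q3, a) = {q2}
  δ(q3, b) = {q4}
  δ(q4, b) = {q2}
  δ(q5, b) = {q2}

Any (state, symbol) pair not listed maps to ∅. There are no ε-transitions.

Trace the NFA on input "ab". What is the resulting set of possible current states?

{q2}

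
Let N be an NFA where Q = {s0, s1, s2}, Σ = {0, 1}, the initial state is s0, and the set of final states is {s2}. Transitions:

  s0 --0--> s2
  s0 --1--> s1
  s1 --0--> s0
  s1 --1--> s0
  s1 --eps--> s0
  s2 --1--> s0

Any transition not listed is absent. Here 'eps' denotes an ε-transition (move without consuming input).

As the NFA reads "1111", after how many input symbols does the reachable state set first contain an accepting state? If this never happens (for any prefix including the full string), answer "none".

none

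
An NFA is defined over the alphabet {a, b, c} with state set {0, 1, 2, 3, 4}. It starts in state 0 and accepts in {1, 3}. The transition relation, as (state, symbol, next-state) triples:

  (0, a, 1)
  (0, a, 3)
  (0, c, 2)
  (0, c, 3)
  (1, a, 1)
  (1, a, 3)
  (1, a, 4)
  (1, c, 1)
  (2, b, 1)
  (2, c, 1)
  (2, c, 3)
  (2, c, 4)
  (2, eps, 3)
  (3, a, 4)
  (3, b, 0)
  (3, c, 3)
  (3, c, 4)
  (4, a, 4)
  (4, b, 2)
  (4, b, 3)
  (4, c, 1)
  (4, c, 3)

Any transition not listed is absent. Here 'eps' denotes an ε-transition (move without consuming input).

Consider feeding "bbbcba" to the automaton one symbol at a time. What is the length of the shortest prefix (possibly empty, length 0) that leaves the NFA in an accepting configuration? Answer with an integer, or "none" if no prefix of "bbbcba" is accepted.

Start in {0}.
Read 'b': 0→∅; now ∅.
The set is empty and remains empty for the remaining 5 symbols.
No reachable set along the way intersects F.

none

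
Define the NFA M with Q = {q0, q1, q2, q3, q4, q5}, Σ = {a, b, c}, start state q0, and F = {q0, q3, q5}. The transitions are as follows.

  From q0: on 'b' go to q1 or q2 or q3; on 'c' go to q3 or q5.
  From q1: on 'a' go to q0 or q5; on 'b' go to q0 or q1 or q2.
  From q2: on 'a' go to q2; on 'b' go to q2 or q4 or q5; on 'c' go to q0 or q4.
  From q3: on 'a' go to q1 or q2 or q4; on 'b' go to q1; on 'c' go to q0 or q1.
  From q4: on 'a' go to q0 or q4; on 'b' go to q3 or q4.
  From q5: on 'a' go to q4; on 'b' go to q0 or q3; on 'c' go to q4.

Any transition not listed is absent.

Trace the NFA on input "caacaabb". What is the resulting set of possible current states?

Start in {q0}.
Read 'c': q0→{q3, q5}; now {q3, q5}.
Read 'a': q3→{q1, q2, q4}, q5→{q4}; now {q1, q2, q4}.
Read 'a': q1→{q0, q5}, q2→{q2}, q4→{q0, q4}; now {q0, q2, q4, q5}.
Read 'c': q0→{q3, q5}, q2→{q0, q4}, q4→∅, q5→{q4}; now {q0, q3, q4, q5}.
Read 'a': q0→∅, q3→{q1, q2, q4}, q4→{q0, q4}, q5→{q4}; now {q0, q1, q2, q4}.
Read 'a': q0→∅, q1→{q0, q5}, q2→{q2}, q4→{q0, q4}; now {q0, q2, q4, q5}.
Read 'b': q0→{q1, q2, q3}, q2→{q2, q4, q5}, q4→{q3, q4}, q5→{q0, q3}; now {q0, q1, q2, q3, q4, q5}.
Read 'b': q0→{q1, q2, q3}, q1→{q0, q1, q2}, q2→{q2, q4, q5}, q3→{q1}, q4→{q3, q4}, q5→{q0, q3}; now {q0, q1, q2, q3, q4, q5}.

{q0, q1, q2, q3, q4, q5}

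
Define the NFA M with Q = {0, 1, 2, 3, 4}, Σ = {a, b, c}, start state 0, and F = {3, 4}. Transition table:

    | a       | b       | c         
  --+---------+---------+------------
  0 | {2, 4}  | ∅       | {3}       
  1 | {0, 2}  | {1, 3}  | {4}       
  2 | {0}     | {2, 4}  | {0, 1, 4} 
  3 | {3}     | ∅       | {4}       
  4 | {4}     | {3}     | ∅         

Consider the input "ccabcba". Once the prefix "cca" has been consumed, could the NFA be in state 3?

No

Start in {0}.
Read 'c': 0→{3}; now {3}.
Read 'c': 3→{4}; now {4}.
Read 'a': 4→{4}; now {4}.
State 3 is not in {4}.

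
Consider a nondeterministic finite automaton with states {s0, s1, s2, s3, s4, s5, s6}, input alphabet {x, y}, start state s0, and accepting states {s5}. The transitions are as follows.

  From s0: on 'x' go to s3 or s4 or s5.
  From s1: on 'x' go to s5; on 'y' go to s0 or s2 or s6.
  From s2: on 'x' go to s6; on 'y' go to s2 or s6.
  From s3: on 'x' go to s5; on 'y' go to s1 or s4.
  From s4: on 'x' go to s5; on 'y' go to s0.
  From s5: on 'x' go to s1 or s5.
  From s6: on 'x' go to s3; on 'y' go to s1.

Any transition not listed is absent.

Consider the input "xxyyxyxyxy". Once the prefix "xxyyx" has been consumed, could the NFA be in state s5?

Yes

Start in {s0}.
Read 'x': {s0} → {s3, s4, s5}.
Read 'x': {s3, s4, s5} → {s1, s5}.
Read 'y': {s1, s5} → {s0, s2, s6}.
Read 'y': {s0, s2, s6} → {s1, s2, s6}.
Read 'x': {s1, s2, s6} → {s3, s5, s6}.
State s5 is in {s3, s5, s6}.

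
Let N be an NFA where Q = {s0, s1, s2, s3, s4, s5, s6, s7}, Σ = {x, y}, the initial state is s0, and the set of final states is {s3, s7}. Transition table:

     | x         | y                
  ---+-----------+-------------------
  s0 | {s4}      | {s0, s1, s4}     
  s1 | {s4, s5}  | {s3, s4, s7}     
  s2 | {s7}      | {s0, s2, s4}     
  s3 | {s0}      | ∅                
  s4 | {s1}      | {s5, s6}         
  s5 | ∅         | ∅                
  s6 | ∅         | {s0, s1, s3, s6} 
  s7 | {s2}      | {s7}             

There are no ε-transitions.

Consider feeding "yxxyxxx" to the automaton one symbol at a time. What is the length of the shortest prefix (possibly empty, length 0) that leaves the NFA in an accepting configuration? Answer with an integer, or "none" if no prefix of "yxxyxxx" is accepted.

4

Start in {s0}.
Read 'y': {s0} → {s0, s1, s4}.
Read 'x': {s0, s1, s4} → {s1, s4, s5}.
Read 'x': {s1, s4, s5} → {s1, s4, s5}.
Read 'y': {s1, s4, s5} → {s3, s4, s5, s6, s7}.
None of the earlier sets intersect F, but {s3, s4, s5, s6, s7} does.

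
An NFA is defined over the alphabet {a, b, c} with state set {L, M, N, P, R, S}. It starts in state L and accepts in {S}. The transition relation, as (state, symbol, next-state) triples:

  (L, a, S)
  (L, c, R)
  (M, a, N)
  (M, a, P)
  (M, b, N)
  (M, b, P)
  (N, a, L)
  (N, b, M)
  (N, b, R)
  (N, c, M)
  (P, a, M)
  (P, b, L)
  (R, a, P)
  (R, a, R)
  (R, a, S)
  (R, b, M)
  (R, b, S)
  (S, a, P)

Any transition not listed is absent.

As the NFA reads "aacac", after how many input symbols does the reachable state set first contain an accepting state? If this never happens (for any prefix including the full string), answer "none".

Start in {L}.
Read 'a': L→{S}; now {S}.
None of the earlier sets intersect F, but {S} does.

1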